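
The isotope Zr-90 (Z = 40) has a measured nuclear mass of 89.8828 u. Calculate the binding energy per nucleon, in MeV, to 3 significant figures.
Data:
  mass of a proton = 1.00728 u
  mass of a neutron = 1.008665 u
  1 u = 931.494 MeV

Mass of separated nucleons = 40(1.00728) + 50(1.008665) = 40.29120 + 50.433250 = 90.724450 u
The mass defect is 90.724450 − 89.8828 = 0.841650 u.
Converting to energy: 0.841650 u × 931.494 MeV/u = 783.992 MeV
Dividing by A = 90 gives 8.711 MeV per nucleon.

8.71 MeV/nucleon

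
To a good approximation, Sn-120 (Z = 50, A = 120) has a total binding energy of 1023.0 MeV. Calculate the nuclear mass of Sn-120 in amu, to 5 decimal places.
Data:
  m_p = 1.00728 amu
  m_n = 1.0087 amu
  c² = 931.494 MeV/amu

Mass defect = 1023.0 MeV / (931.494 MeV/amu) = 1.0982357 amu
Constituent mass = 50(1.00728) + 70(1.0087) = 120.97300 amu
Nuclear mass = 120.97300 − 1.0982357 = 119.8747643 amu ≈ 119.87476 amu (to 5 decimal places)

119.87476 amu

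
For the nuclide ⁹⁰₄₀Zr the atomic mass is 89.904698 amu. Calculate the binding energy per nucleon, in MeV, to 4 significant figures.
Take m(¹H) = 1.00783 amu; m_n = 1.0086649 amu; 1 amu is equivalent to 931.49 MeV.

8.712 MeV/nucleon

The nucleus contains 40 protons and 90 − 40 = 50 neutrons.
Total constituent mass: 40 × 1.00783 + 50 × 1.0086649 = 90.7464450 amu
Δm = 90.7464450 − 89.904698 = 0.8417470 amu
E_B = 0.8417470 × 931.49 = 784.079 MeV
Per nucleon: 784.079 / 90 = 8.712 MeV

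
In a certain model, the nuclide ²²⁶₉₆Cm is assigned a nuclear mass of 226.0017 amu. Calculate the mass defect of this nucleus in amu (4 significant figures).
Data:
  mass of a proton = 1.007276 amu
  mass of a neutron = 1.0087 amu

1.828 amu

Mass of separated nucleons = 96(1.007276) + 130(1.0087) = 96.698496 + 131.1310 = 227.829496 amu
Δm = 227.829496 − 226.0017 = 1.827796 amu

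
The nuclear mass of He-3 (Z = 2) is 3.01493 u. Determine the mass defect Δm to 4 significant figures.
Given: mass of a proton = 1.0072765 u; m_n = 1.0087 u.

0.008323 u

With 2 protons and 1 neutrons (A = 3):
Σm = 2·m_p + 1·m_n = 2.0145530 + 1.0087 = 3.0232530 u
The mass defect is 3.0232530 − 3.01493 = 0.0083230 u.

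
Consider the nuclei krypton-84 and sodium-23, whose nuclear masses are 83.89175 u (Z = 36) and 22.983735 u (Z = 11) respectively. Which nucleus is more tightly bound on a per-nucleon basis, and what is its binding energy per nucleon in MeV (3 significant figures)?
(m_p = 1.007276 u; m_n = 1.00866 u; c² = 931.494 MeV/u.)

krypton-84: Σm = 36(1.007276) + 48(1.00866) = 84.677616 u; Δm = 0.785866 u; E_B = 732.03 MeV; E_B/A = 8.7146 MeV
sodium-23: Σm = 11(1.007276) + 12(1.00866) = 23.183956 u; Δm = 0.200221 u; E_B = 186.50 MeV; E_B/A = 8.109 MeV
krypton-84 has the higher binding energy per nucleon, so it is the more tightly bound nucleus.

krypton-84; 8.71 MeV/nucleon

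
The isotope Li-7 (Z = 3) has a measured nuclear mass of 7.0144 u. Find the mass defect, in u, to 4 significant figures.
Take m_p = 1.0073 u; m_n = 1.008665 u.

0.04216 u

With 3 protons and 4 neutrons (A = 7):
Mass of separated nucleons = 3(1.0073) + 4(1.008665) = 3.0219 + 4.034660 = 7.056560 u
The mass defect is 7.056560 − 7.0144 = 0.042160 u.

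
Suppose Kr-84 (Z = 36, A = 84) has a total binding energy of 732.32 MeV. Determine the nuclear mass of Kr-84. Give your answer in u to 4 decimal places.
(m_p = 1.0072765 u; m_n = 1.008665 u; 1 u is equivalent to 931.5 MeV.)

Mass defect = 732.32 MeV / (931.5 MeV/u) = 0.786173 u
Constituent mass = 36(1.0072765) + 48(1.008665) = 84.6778740 u
Nuclear mass = 84.6778740 − 0.786173 = 83.8917010 u ≈ 83.8917 u (to 4 decimal places)

83.8917 u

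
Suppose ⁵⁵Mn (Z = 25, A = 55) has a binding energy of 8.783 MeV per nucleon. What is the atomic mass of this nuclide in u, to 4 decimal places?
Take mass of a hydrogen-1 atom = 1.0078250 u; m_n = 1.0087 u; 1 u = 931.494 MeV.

54.9380 u

Total binding energy = 55 × 8.783 = 483.065 MeV
Mass defect = 483.065 MeV / (931.494 MeV/u) = 0.518592 u
Constituent mass = 25(1.0078250) + 30(1.0087) = 55.4566250 u
Atomic mass = 55.4566250 − 0.518592 = 54.9380330 u ≈ 54.9380 u (to 4 decimal places)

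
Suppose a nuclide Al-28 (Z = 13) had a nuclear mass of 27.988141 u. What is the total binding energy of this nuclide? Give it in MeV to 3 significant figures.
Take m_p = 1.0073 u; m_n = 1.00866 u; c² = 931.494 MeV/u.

220 MeV

Σm = 13·m_p + 15·m_n = 13.0949 + 15.12990 = 28.22480 u
Δm = 28.22480 − 27.988141 = 0.236659 u
Converting to energy: 0.236659 u × 931.494 MeV/u = 220.446 MeV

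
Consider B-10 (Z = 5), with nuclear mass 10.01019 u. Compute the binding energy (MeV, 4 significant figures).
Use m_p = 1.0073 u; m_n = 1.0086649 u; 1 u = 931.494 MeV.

The nucleus contains 5 protons and 10 − 5 = 5 neutrons.
Mass of separated nucleons = 5(1.0073) + 5(1.0086649) = 5.0365 + 5.0433245 = 10.0798245 u
The mass defect is 10.0798245 − 10.01019 = 0.0696345 u.
E_B = 0.0696345 × 931.494 = 64.8641 MeV

64.86 MeV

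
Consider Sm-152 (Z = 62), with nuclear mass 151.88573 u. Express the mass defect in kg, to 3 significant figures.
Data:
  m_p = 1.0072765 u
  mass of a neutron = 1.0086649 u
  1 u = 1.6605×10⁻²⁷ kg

2.23e-27 kg

Z = 62, so N = A − Z = 152 − 62 = 90.
Total constituent mass: 62 × 1.0072765 + 90 × 1.0086649 = 153.2309840 u
Δm = 153.2309840 − 151.88573 = 1.3452540 u
In SI units: 1.3452540 u × 1.6605×10⁻²⁷ kg/u = 2.2338e-27 kg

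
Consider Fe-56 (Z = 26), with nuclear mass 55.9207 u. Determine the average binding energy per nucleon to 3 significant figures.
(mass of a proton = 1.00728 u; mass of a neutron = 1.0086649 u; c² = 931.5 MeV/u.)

8.79 MeV/nucleon

With 26 protons and 30 neutrons (A = 56):
Σm = 26·m_p + 30·m_n = 26.18928 + 30.2599470 = 56.4492270 u
The mass defect is 56.4492270 − 55.9207 = 0.5285270 u.
E_B = 0.5285270 × 931.5 = 492.323 MeV
Per nucleon: 492.323 / 56 = 8.791 MeV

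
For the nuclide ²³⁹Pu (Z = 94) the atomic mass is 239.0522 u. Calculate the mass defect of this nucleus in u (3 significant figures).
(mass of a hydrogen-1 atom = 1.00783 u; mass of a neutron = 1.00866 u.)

Mass of separated nucleons = 94(1.00783) + 145(1.00866) = 94.73602 + 146.25570 = 240.99172 u
Mass defect Δm = 240.99172 − 239.0522 = 1.93952 u

1.94 u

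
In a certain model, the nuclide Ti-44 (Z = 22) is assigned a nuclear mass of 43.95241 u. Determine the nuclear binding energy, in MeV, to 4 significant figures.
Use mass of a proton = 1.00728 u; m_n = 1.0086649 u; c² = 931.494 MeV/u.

The nucleus contains 22 protons and 44 − 22 = 22 neutrons.
Σm = 22·m_p + 22·m_n = 22.16016 + 22.1906278 = 44.3507878 u
Mass defect Δm = 44.3507878 − 43.95241 = 0.3983778 u
Binding energy = Δm·c² = 0.3983778 × 931.494 MeV/u = 371.087 MeV

371.1 MeV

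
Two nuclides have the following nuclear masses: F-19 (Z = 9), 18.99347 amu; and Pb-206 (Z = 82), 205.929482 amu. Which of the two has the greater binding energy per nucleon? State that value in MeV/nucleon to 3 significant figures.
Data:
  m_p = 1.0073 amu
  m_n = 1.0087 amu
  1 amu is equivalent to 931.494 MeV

Pb-206; 7.90 MeV/nucleon

F-19: Σm = 9(1.0073) + 10(1.0087) = 19.1527 amu; Δm = 0.15923 amu; E_B = 148.32 MeV; E_B/A = 7.806 MeV
Pb-206: Σm = 82(1.0073) + 124(1.0087) = 207.6774 amu; Δm = 1.747918 amu; E_B = 1628.2 MeV; E_B/A = 7.904 MeV
Pb-206 has the higher binding energy per nucleon, so it is the more tightly bound nucleus.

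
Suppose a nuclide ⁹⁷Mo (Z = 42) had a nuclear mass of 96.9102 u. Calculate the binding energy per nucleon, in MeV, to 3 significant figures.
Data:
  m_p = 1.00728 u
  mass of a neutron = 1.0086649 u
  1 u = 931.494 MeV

Z = 42, so N = A − Z = 97 − 42 = 55.
Mass of separated nucleons = 42(1.00728) + 55(1.0086649) = 42.30576 + 55.4765695 = 97.7823295 u
Mass defect Δm = 97.7823295 − 96.9102 = 0.8721295 u
Binding energy = Δm·c² = 0.8721295 × 931.494 MeV/u = 812.383 MeV
Dividing by A = 97 gives 8.375 MeV per nucleon.

8.38 MeV/nucleon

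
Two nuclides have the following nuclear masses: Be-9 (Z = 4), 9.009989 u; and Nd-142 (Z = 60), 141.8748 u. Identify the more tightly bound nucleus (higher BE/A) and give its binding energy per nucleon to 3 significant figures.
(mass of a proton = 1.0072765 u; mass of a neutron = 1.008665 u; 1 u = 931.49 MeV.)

Nd-142; 8.35 MeV/nucleon

Be-9: Σm = 4(1.0072765) + 5(1.008665) = 9.0724310 u; Δm = 0.0624420 u; E_B = 58.164 MeV; E_B/A = 6.463 MeV
Nd-142: Σm = 60(1.0072765) + 82(1.008665) = 143.1471200 u; Δm = 1.2723200 u; E_B = 1185.2 MeV; E_B/A = 8.346 MeV
Nd-142 has the higher binding energy per nucleon, so it is the more tightly bound nucleus.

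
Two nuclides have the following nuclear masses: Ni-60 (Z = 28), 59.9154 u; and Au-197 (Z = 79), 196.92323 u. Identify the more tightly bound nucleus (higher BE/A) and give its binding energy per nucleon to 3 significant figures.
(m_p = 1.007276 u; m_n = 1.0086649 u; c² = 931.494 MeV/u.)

Ni-60: Σm = 28(1.007276) + 32(1.0086649) = 60.4810048 u; Δm = 0.5656048 u; E_B = 526.86 MeV; E_B/A = 8.781 MeV
Au-197: Σm = 79(1.007276) + 118(1.0086649) = 198.5972622 u; Δm = 1.6740322 u; E_B = 1559.35 MeV; E_B/A = 7.915 MeV
Ni-60 has the higher binding energy per nucleon, so it is the more tightly bound nucleus.

Ni-60; 8.78 MeV/nucleon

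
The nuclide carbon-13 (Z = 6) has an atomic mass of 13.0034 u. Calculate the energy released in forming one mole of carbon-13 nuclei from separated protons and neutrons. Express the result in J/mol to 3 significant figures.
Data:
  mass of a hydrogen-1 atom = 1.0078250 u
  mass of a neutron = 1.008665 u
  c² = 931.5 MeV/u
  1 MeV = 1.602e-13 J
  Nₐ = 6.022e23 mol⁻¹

9.36e+12 J/mol

Z = 6, so N = A − Z = 13 − 6 = 7.
Mass of separated nucleons = 6(1.0078250) + 7(1.008665) = 6.0469500 + 7.060655 = 13.1076050 u
The mass defect is 13.1076050 − 13.0034 = 0.1042050 u.
Binding energy = Δm·c² = 0.1042050 × 931.5 MeV/u = 97.0670 MeV
Per nucleus in joules: 97.0670 MeV × 1.602e-13 J/MeV = 1.5550e-11 J
Per mole: 1.5550e-11 J × 6.022e23 mol⁻¹ = 9.3642e+12 J/mol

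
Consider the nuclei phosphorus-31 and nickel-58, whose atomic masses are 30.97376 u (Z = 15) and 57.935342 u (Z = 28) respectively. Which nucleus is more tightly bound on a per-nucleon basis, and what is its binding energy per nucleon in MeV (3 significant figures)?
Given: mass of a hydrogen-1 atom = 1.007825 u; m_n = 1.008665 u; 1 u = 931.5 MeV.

nickel-58; 8.73 MeV/nucleon

phosphorus-31: Σm = 15(1.007825) + 16(1.008665) = 31.256015 u; Δm = 0.282255 u; E_B = 262.92 MeV; E_B/A = 8.481 MeV
nickel-58: Σm = 28(1.007825) + 30(1.008665) = 58.479050 u; Δm = 0.543708 u; E_B = 506.46 MeV; E_B/A = 8.732 MeV
nickel-58 has the higher binding energy per nucleon, so it is the more tightly bound nucleus.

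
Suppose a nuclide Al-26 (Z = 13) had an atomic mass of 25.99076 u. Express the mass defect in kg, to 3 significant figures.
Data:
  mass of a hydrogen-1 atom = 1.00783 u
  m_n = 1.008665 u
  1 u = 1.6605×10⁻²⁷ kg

The nucleus contains 13 protons and 26 − 13 = 13 neutrons.
Mass of separated nucleons = 13(1.00783) + 13(1.008665) = 13.10179 + 13.112645 = 26.214435 u
Δm = 26.214435 − 25.99076 = 0.223675 u
In SI units: 0.223675 u × 1.6605×10⁻²⁷ kg/u = 3.7141e-28 kg

3.71e-28 kg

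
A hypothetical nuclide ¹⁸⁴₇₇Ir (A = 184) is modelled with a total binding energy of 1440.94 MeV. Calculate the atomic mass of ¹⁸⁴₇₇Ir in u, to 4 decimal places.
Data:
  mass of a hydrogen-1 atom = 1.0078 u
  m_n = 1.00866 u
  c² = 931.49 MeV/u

183.9803 u

Mass defect = 1440.94 MeV / (931.49 MeV/u) = 1.546919 u
Constituent mass = 77(1.0078) + 107(1.00866) = 185.52722 u
Atomic mass = 185.52722 − 1.546919 = 183.980301 u ≈ 183.9803 u (to 4 decimal places)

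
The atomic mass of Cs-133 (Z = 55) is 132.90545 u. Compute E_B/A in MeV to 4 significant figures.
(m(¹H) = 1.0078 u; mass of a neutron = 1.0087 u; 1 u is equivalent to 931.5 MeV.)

8.420 MeV/nucleon

Σm = 55·m(¹H) + 78·m_n = 55.4290 + 78.6786 = 134.1076 u
Δm = 134.1076 − 132.90545 = 1.20215 u
Binding energy = Δm·c² = 1.20215 × 931.5 MeV/u = 1119.80 MeV
BE/A = 1119.80 MeV / 133 = 8.420 MeV/nucleon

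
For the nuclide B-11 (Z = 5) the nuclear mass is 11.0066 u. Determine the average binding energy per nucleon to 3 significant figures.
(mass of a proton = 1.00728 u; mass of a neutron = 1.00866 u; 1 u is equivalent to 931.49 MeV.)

Σm = 5·m_p + 6·m_n = 5.03640 + 6.05196 = 11.08836 u
The mass defect is 11.08836 − 11.0066 = 0.08176 u.
Binding energy = Δm·c² = 0.08176 × 931.49 MeV/u = 76.1586 MeV
Dividing by A = 11 gives 6.924 MeV per nucleon.

6.92 MeV/nucleon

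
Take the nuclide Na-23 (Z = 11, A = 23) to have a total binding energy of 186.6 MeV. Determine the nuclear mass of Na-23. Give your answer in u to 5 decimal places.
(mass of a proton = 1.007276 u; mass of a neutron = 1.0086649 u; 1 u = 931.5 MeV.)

22.98369 u

Mass defect = 186.6 MeV / (931.5 MeV/u) = 0.2003221 u
Constituent mass = 11(1.007276) + 12(1.0086649) = 23.1840148 u
Nuclear mass = 23.1840148 − 0.2003221 = 22.9836927 u ≈ 22.98369 u (to 5 decimal places)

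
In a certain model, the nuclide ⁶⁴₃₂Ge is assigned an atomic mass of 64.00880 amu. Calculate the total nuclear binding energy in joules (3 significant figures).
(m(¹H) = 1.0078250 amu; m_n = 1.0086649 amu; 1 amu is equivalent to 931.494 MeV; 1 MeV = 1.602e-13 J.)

The nucleus contains 32 protons and 64 − 32 = 32 neutrons.
Σm = 32·m(¹H) + 32·m_n = 32.2504000 + 32.2772768 = 64.5276768 amu
Mass defect Δm = 64.5276768 − 64.00880 = 0.5188768 amu
E_B = 0.5188768 × 931.494 = 483.331 MeV
In joules: 483.331 MeV × 1.602e-13 J/MeV = 7.7430e-11 J

7.74e-11 J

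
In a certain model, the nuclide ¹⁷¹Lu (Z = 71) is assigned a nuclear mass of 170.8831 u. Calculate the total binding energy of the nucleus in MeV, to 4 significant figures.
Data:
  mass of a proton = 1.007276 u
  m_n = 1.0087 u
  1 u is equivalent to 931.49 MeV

1400 MeV

Z = 71, so N = A − Z = 171 − 71 = 100.
Total constituent mass: 71 × 1.007276 + 100 × 1.0087 = 172.386596 u
The mass defect is 172.386596 − 170.8831 = 1.503496 u.
Converting to energy: 1.503496 u × 931.49 MeV/u = 1400.49 MeV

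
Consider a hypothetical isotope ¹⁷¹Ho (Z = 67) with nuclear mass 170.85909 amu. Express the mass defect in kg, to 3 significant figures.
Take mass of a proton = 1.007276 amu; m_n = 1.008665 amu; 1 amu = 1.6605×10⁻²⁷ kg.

Z = 67, so N = A − Z = 171 − 67 = 104.
Σm = 67·m_p + 104·m_n = 67.487492 + 104.901160 = 172.388652 amu
Mass defect Δm = 172.388652 − 170.85909 = 1.529562 amu
In SI units: 1.529562 amu × 1.6605×10⁻²⁷ kg/amu = 2.5398e-27 kg

2.54e-27 kg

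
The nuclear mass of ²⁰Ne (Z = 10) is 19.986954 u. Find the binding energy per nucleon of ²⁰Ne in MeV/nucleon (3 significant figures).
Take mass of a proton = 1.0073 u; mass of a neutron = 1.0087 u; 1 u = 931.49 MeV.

8.06 MeV/nucleon

With 10 protons and 10 neutrons (A = 20):
Total constituent mass: 10 × 1.0073 + 10 × 1.0087 = 20.1600 u
Mass defect Δm = 20.1600 − 19.986954 = 0.173046 u
E_B = 0.173046 × 931.49 = 161.191 MeV
Per nucleon: 161.191 / 20 = 8.060 MeV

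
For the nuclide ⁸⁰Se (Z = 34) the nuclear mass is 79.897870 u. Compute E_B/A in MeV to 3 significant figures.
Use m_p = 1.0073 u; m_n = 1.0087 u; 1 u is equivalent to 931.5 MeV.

8.74 MeV/nucleon

Z = 34, so N = A − Z = 80 − 34 = 46.
Mass of separated nucleons = 34(1.0073) + 46(1.0087) = 34.2482 + 46.4002 = 80.6484 u
Δm = 80.6484 − 79.897870 = 0.750530 u
E_B = 0.750530 × 931.5 = 699.119 MeV
Per nucleon: 699.119 / 80 = 8.739 MeV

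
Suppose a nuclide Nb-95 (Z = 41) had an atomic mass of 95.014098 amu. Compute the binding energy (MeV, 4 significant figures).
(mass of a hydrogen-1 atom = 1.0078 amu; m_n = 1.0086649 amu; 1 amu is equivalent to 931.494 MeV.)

The nucleus contains 41 protons and 95 − 41 = 54 neutrons.
Mass of separated nucleons = 41(1.0078) + 54(1.0086649) = 41.3198 + 54.4679046 = 95.7877046 amu
The mass defect is 95.7877046 − 95.014098 = 0.7736066 amu.
E_B = 0.7736066 × 931.494 = 720.610 MeV

720.6 MeV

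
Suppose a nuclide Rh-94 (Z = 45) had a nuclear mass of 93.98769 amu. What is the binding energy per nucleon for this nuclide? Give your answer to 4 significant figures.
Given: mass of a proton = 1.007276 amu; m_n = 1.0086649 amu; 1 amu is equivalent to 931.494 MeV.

7.574 MeV/nucleon

Z = 45, so N = A − Z = 94 − 45 = 49.
Σm = 45·m_p + 49·m_n = 45.327420 + 49.4245801 = 94.7520001 amu
The mass defect is 94.7520001 − 93.98769 = 0.7643101 amu.
Binding energy = Δm·c² = 0.7643101 × 931.494 MeV/amu = 711.950 MeV
Per nucleon: 711.950 / 94 = 7.574 MeV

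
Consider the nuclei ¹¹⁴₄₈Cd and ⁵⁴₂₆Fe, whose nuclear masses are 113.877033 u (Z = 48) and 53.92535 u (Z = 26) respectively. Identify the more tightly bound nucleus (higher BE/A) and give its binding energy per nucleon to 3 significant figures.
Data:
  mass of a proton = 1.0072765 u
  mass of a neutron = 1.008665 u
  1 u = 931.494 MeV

¹¹⁴₄₈Cd: Σm = 48(1.0072765) + 66(1.008665) = 114.9211620 u; Δm = 1.0441290 u; E_B = 972.60 MeV; E_B/A = 8.532 MeV
⁵⁴₂₆Fe: Σm = 26(1.0072765) + 28(1.008665) = 54.4318090 u; Δm = 0.5064590 u; E_B = 471.76 MeV; E_B/A = 8.736 MeV
⁵⁴₂₆Fe has the higher binding energy per nucleon, so it is the more tightly bound nucleus.

⁵⁴₂₆Fe; 8.74 MeV/nucleon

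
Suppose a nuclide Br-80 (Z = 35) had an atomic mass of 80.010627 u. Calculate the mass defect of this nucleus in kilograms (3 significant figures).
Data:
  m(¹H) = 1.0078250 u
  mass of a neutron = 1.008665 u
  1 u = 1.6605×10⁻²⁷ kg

1.08e-27 kg

Total constituent mass: 35 × 1.0078250 + 45 × 1.008665 = 80.6638000 u
Mass defect Δm = 80.6638000 − 80.010627 = 0.6531730 u
In SI units: 0.6531730 u × 1.6605×10⁻²⁷ kg/u = 1.0846e-27 kg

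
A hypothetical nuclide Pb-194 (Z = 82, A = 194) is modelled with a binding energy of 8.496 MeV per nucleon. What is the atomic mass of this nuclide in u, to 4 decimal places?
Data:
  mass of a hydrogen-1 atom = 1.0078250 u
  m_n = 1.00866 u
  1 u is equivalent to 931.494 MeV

193.8421 u

Total binding energy = 194 × 8.496 = 1648.224 MeV
Mass defect = 1648.224 MeV / (931.494 MeV/u) = 1.769441 u
Constituent mass = 82(1.0078250) + 112(1.00866) = 195.6115700 u
Atomic mass = 195.6115700 − 1.769441 = 193.8421290 u ≈ 193.8421 u (to 4 decimal places)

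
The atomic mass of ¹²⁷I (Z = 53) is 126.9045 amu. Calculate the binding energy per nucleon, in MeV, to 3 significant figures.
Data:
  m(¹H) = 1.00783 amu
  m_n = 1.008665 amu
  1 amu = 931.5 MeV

With 53 protons and 74 neutrons (A = 127):
Σm = 53·m(¹H) + 74·m_n = 53.41499 + 74.641210 = 128.056200 amu
Mass defect Δm = 128.056200 − 126.9045 = 1.151700 amu
E_B = 1.151700 × 931.5 = 1072.81 MeV
Dividing by A = 127 gives 8.447 MeV per nucleon.

8.45 MeV/nucleon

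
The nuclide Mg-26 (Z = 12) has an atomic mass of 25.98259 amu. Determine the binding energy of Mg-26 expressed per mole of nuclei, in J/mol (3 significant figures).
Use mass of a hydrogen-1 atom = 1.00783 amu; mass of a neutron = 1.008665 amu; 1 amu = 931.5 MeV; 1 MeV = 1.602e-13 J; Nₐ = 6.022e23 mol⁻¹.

2.09e+13 J/mol

Z = 12, so N = A − Z = 26 − 12 = 14.
Mass of separated nucleons = 12(1.00783) + 14(1.008665) = 12.09396 + 14.121310 = 26.215270 amu
Δm = 26.215270 − 25.98259 = 0.232680 amu
Binding energy = Δm·c² = 0.232680 × 931.5 MeV/amu = 216.741 MeV
Per nucleus in joules: 216.741 MeV × 1.602e-13 J/MeV = 3.4722e-11 J
Per mole: 3.4722e-11 J × 6.022e23 mol⁻¹ = 2.0910e+13 J/mol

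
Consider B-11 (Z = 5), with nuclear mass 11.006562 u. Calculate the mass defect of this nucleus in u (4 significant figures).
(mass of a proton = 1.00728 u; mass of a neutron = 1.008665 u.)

0.08183 u

With 5 protons and 6 neutrons (A = 11):
Σm = 5·m_p + 6·m_n = 5.03640 + 6.051990 = 11.088390 u
The mass defect is 11.088390 − 11.006562 = 0.081828 u.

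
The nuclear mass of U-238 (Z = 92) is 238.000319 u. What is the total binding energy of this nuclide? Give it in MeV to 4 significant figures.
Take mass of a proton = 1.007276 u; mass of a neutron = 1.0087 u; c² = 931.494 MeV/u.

1806 MeV

Z = 92, so N = A − Z = 238 − 92 = 146.
Total constituent mass: 92 × 1.007276 + 146 × 1.0087 = 239.939592 u
Δm = 239.939592 − 238.000319 = 1.939273 u
E_B = 1.939273 × 931.494 = 1806.42 MeV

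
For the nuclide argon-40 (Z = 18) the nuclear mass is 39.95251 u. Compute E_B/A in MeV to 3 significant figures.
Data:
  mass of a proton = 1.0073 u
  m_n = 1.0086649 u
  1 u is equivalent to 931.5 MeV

Z = 18, so N = A − Z = 40 − 18 = 22.
Σm = 18·m_p + 22·m_n = 18.1314 + 22.1906278 = 40.3220278 u
Mass defect Δm = 40.3220278 − 39.95251 = 0.3695178 u
E_B = 0.3695178 × 931.5 = 344.206 MeV
Per nucleon: 344.206 / 40 = 8.605 MeV

8.61 MeV/nucleon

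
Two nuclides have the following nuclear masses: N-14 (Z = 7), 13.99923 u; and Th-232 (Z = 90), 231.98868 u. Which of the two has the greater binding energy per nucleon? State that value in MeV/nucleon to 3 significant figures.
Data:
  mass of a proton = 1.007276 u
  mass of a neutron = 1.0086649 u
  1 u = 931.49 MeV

N-14: Σm = 7(1.007276) + 7(1.0086649) = 14.1115863 u; Δm = 0.1123563 u; E_B = 104.66 MeV; E_B/A = 7.476 MeV
Th-232: Σm = 90(1.007276) + 142(1.0086649) = 233.8852558 u; Δm = 1.8965758 u; E_B = 1766.64 MeV; E_B/A = 7.6148 MeV
Th-232 has the higher binding energy per nucleon, so it is the more tightly bound nucleus.

Th-232; 7.61 MeV/nucleon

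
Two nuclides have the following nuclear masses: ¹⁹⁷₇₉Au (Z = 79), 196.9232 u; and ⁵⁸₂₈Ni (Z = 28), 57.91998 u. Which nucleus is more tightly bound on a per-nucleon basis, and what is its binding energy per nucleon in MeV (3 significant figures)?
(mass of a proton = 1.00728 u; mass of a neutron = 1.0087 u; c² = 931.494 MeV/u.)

⁵⁸₂₈Ni; 8.75 MeV/nucleon

¹⁹⁷₇₉Au: Σm = 79(1.00728) + 118(1.0087) = 198.60172 u; Δm = 1.67852 u; E_B = 1563.5 MeV; E_B/A = 7.937 MeV
⁵⁸₂₈Ni: Σm = 28(1.00728) + 30(1.0087) = 58.46484 u; Δm = 0.54486 u; E_B = 507.53 MeV; E_B/A = 8.751 MeV
⁵⁸₂₈Ni has the higher binding energy per nucleon, so it is the more tightly bound nucleus.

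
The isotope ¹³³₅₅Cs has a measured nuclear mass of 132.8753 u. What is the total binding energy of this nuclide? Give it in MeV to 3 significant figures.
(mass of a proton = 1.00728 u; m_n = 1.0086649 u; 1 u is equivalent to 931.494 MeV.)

Z = 55, so N = A − Z = 133 − 55 = 78.
Total constituent mass: 55 × 1.00728 + 78 × 1.0086649 = 134.0762622 u
Δm = 134.0762622 − 132.8753 = 1.2009622 u
Converting to energy: 1.2009622 u × 931.494 MeV/u = 1118.69 MeV

1120 MeV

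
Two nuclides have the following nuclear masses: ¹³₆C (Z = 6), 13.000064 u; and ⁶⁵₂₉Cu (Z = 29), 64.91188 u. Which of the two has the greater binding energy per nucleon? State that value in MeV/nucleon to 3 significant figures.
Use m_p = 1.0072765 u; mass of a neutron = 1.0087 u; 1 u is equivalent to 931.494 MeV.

⁶⁵₂₉Cu; 8.78 MeV/nucleon

¹³₆C: Σm = 6(1.0072765) + 7(1.0087) = 13.1045590 u; Δm = 0.1044950 u; E_B = 97.336 MeV; E_B/A = 7.487 MeV
⁶⁵₂₉Cu: Σm = 29(1.0072765) + 36(1.0087) = 65.5242185 u; Δm = 0.6123385 u; E_B = 570.39 MeV; E_B/A = 8.775 MeV
⁶⁵₂₉Cu has the higher binding energy per nucleon, so it is the more tightly bound nucleus.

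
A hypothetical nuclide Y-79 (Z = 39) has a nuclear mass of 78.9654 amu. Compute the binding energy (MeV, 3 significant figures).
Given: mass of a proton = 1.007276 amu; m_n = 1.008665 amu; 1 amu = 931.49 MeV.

619 MeV

Z = 39, so N = A − Z = 79 − 39 = 40.
Σm = 39·m_p + 40·m_n = 39.283764 + 40.346600 = 79.630364 amu
Mass defect Δm = 79.630364 − 78.9654 = 0.664964 amu
E_B = 0.664964 × 931.49 = 619.407 MeV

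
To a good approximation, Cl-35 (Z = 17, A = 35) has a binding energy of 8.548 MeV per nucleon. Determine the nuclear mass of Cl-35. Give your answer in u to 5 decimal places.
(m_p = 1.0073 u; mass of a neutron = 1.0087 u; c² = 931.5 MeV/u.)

Total binding energy = 35 × 8.548 = 299.180 MeV
Mass defect = 299.180 MeV / (931.5 MeV/u) = 0.3211809 u
Constituent mass = 17(1.0073) + 18(1.0087) = 35.2807 u
Nuclear mass = 35.2807 − 0.3211809 = 34.9595191 u ≈ 34.95952 u (to 5 decimal places)

34.95952 u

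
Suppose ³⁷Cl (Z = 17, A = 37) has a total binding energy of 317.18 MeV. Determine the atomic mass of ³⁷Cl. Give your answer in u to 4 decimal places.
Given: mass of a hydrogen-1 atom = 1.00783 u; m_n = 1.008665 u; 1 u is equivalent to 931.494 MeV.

Mass defect = 317.18 MeV / (931.494 MeV/u) = 0.340507 u
Constituent mass = 17(1.00783) + 20(1.008665) = 37.306410 u
Atomic mass = 37.306410 − 0.340507 = 36.965903 u ≈ 36.9659 u (to 4 decimal places)

36.9659 u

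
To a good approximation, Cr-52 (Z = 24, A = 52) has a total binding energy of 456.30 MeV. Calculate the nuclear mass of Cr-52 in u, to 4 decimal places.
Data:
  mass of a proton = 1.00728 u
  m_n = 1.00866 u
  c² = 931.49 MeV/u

51.9273 u

Mass defect = 456.30 MeV / (931.49 MeV/u) = 0.489860 u
Constituent mass = 24(1.00728) + 28(1.00866) = 52.41720 u
Nuclear mass = 52.41720 − 0.489860 = 51.927340 u ≈ 51.9273 u (to 4 decimal places)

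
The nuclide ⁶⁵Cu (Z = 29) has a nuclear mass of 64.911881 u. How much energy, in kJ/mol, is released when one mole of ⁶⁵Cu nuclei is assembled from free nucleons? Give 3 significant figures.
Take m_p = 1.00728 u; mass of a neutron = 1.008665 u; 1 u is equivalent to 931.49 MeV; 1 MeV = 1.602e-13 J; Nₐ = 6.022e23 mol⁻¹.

With 29 protons and 36 neutrons (A = 65):
Total constituent mass: 29 × 1.00728 + 36 × 1.008665 = 65.523060 u
Δm = 65.523060 − 64.911881 = 0.611179 u
E_B = 0.611179 × 931.49 = 569.307 MeV
Per nucleus in joules: 569.307 MeV × 1.602e-13 J/MeV = 9.1203e-11 J
Per mole: 9.1203e-11 J × 6.022e23 mol⁻¹ = 5.4922e+13 J/mol

5.49e+10 kJ/mol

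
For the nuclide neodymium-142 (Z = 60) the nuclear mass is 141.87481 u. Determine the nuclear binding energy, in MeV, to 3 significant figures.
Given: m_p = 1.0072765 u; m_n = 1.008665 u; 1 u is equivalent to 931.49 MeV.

Mass of separated nucleons = 60(1.0072765) + 82(1.008665) = 60.4365900 + 82.710530 = 143.1471200 u
The mass defect is 143.1471200 − 141.87481 = 1.2723100 u.
Binding energy = Δm·c² = 1.2723100 × 931.49 MeV/u = 1185.14 MeV

1190 MeV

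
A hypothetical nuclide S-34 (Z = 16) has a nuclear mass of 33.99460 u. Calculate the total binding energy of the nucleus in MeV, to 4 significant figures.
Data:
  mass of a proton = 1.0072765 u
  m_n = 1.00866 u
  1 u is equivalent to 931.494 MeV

258.7 MeV

Z = 16, so N = A − Z = 34 − 16 = 18.
Mass of separated nucleons = 16(1.0072765) + 18(1.00866) = 16.1164240 + 18.15588 = 34.2723040 u
Δm = 34.2723040 − 33.99460 = 0.2777040 u
Converting to energy: 0.2777040 u × 931.494 MeV/u = 258.680 MeV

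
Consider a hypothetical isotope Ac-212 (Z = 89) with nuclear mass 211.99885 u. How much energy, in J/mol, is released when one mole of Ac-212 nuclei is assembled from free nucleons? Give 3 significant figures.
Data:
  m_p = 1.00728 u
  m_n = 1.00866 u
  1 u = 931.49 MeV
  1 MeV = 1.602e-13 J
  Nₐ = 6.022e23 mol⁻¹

With 89 protons and 123 neutrons (A = 212):
Mass of separated nucleons = 89(1.00728) + 123(1.00866) = 89.64792 + 124.06518 = 213.71310 u
The mass defect is 213.71310 − 211.99885 = 1.71425 u.
Binding energy = Δm·c² = 1.71425 × 931.49 MeV/u = 1596.81 MeV
Per nucleus in joules: 1596.81 MeV × 1.602e-13 J/MeV = 2.5581e-10 J
Per mole: 2.5581e-10 J × 6.022e23 mol⁻¹ = 1.5405e+14 J/mol

1.54e+14 J/mol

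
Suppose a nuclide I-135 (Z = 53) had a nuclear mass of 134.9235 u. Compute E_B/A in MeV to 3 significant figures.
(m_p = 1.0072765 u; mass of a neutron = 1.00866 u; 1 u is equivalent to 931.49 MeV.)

8.09 MeV/nucleon

The nucleus contains 53 protons and 135 − 53 = 82 neutrons.
Mass of separated nucleons = 53(1.0072765) + 82(1.00866) = 53.3856545 + 82.71012 = 136.0957745 u
Δm = 136.0957745 − 134.9235 = 1.1722745 u
Binding energy = Δm·c² = 1.1722745 × 931.49 MeV/u = 1091.96 MeV
Dividing by A = 135 gives 8.089 MeV per nucleon.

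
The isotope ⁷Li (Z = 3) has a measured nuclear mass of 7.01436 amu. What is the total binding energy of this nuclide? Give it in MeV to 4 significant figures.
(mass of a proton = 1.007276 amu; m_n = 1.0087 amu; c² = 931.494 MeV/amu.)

39.37 MeV

Σm = 3·m_p + 4·m_n = 3.021828 + 4.0348 = 7.056628 amu
Mass defect Δm = 7.056628 − 7.01436 = 0.042268 amu
Binding energy = Δm·c² = 0.042268 × 931.494 MeV/amu = 39.3724 MeV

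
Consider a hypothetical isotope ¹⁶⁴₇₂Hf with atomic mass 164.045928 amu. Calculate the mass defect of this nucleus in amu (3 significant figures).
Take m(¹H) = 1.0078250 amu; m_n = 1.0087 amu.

Total constituent mass: 72 × 1.0078250 + 92 × 1.0087 = 165.3638000 amu
The mass defect is 165.3638000 − 164.045928 = 1.3178720 amu.

1.32 amu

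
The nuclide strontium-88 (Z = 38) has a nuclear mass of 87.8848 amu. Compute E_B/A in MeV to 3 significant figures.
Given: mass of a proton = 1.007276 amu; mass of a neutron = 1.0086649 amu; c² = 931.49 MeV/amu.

With 38 protons and 50 neutrons (A = 88):
Σm = 38·m_p + 50·m_n = 38.276488 + 50.4332450 = 88.7097330 amu
Mass defect Δm = 88.7097330 − 87.8848 = 0.8249330 amu
E_B = 0.8249330 × 931.49 = 768.417 MeV
Dividing by A = 88 gives 8.732 MeV per nucleon.

8.73 MeV/nucleon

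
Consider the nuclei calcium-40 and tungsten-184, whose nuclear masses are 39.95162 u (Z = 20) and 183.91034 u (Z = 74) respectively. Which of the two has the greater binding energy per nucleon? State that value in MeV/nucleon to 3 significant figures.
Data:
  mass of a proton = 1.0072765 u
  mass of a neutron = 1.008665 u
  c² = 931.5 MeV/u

calcium-40: Σm = 20(1.0072765) + 20(1.008665) = 40.3188300 u; Δm = 0.3672100 u; E_B = 342.056 MeV; E_B/A = 8.551 MeV
tungsten-184: Σm = 74(1.0072765) + 110(1.008665) = 185.4916110 u; Δm = 1.5812710 u; E_B = 1473.0 MeV; E_B/A = 8.005 MeV
calcium-40 has the higher binding energy per nucleon, so it is the more tightly bound nucleus.

calcium-40; 8.55 MeV/nucleon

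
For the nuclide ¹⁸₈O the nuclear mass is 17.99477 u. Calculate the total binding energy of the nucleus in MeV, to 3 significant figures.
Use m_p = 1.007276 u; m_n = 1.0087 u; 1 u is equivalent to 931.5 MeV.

Mass of separated nucleons = 8(1.007276) + 10(1.0087) = 8.058208 + 10.0870 = 18.145208 u
The mass defect is 18.145208 − 17.99477 = 0.150438 u.
Binding energy = Δm·c² = 0.150438 × 931.5 MeV/u = 140.133 MeV

140 MeV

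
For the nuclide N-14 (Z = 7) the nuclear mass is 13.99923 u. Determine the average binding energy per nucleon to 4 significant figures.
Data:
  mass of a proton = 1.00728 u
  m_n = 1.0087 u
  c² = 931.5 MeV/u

The nucleus contains 7 protons and 14 − 7 = 7 neutrons.
Σm = 7·m_p + 7·m_n = 7.05096 + 7.0609 = 14.11186 u
Δm = 14.11186 − 13.99923 = 0.11263 u
E_B = 0.11263 × 931.5 = 104.915 MeV
BE/A = 104.915 MeV / 14 = 7.494 MeV/nucleon

7.494 MeV/nucleon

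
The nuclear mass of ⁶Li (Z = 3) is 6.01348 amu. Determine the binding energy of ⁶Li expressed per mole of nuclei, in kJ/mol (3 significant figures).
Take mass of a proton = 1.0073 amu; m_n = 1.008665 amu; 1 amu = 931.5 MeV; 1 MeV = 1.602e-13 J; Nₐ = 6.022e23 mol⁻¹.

Mass of separated nucleons = 3(1.0073) + 3(1.008665) = 3.0219 + 3.025995 = 6.047895 amu
Δm = 6.047895 − 6.01348 = 0.034415 amu
E_B = 0.034415 × 931.5 = 32.0576 MeV
Per nucleus in joules: 32.0576 MeV × 1.602e-13 J/MeV = 5.1356e-12 J
Per mole: 5.1356e-12 J × 6.022e23 mol⁻¹ = 3.0927e+12 J/mol

3.09e+09 kJ/mol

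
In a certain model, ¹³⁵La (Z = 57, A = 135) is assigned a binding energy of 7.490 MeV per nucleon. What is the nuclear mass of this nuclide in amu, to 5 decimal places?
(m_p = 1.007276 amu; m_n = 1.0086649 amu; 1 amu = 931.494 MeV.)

135.00508 amu

Total binding energy = 135 × 7.490 = 1011.150 MeV
Mass defect = 1011.150 MeV / (931.494 MeV/amu) = 1.0855142 amu
Constituent mass = 57(1.007276) + 78(1.0086649) = 136.0905942 amu
Nuclear mass = 136.0905942 − 1.0855142 = 135.0050800 amu ≈ 135.00508 amu (to 5 decimal places)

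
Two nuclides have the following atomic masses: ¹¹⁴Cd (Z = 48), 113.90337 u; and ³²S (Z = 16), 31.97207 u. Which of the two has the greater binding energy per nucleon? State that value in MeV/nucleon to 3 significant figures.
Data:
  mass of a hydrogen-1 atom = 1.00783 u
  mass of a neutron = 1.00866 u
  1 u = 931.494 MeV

¹¹⁴Cd; 8.53 MeV/nucleon

¹¹⁴Cd: Σm = 48(1.00783) + 66(1.00866) = 114.94740 u; Δm = 1.04403 u; E_B = 972.51 MeV; E_B/A = 8.531 MeV
³²S: Σm = 16(1.00783) + 16(1.00866) = 32.26384 u; Δm = 0.29177 u; E_B = 271.78 MeV; E_B/A = 8.493 MeV
¹¹⁴Cd has the higher binding energy per nucleon, so it is the more tightly bound nucleus.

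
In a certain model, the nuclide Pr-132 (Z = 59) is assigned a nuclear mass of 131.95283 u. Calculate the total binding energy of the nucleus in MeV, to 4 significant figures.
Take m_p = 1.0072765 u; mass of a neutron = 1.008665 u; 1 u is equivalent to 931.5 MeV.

With 59 protons and 73 neutrons (A = 132):
Σm = 59·m_p + 73·m_n = 59.4293135 + 73.632545 = 133.0618585 u
Mass defect Δm = 133.0618585 − 131.95283 = 1.1090285 u
E_B = 1.1090285 × 931.5 = 1033.06 MeV

1033 MeV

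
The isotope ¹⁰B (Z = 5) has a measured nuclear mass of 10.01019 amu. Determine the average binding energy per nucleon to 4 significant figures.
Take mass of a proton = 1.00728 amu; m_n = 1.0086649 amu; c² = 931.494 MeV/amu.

Total constituent mass: 5 × 1.00728 + 5 × 1.0086649 = 10.0797245 amu
Mass defect Δm = 10.0797245 − 10.01019 = 0.0695345 amu
E_B = 0.0695345 × 931.494 = 64.7710 MeV
Dividing by A = 10 gives 6.477 MeV per nucleon.

6.477 MeV/nucleon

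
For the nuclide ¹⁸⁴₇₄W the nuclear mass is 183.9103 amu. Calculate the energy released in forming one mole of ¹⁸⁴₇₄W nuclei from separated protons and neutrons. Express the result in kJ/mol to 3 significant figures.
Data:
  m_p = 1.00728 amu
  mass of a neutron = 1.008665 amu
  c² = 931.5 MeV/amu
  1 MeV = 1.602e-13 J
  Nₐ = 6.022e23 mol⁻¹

With 74 protons and 110 neutrons (A = 184):
Σm = 74·m_p + 110·m_n = 74.53872 + 110.953150 = 185.491870 amu
The mass defect is 185.491870 − 183.9103 = 1.581570 amu.
Converting to energy: 1.581570 amu × 931.5 MeV/amu = 1473.23 MeV
Per nucleus in joules: 1473.23 MeV × 1.602e-13 J/MeV = 2.3601e-10 J
Per mole: 2.3601e-10 J × 6.022e23 mol⁻¹ = 1.4213e+14 J/mol

1.42e+11 kJ/mol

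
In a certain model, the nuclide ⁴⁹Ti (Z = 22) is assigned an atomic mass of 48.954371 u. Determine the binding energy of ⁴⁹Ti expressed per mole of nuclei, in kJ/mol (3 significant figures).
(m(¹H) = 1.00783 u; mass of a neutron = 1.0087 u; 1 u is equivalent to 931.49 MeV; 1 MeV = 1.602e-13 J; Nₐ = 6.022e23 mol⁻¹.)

4.07e+10 kJ/mol

Σm = 22·m(¹H) + 27·m_n = 22.17226 + 27.2349 = 49.40716 u
Δm = 49.40716 − 48.954371 = 0.452789 u
Binding energy = Δm·c² = 0.452789 × 931.49 MeV/u = 421.768 MeV
Per nucleus in joules: 421.768 MeV × 1.602e-13 J/MeV = 6.7567e-11 J
Per mole: 6.7567e-11 J × 6.022e23 mol⁻¹ = 4.0689e+13 J/mol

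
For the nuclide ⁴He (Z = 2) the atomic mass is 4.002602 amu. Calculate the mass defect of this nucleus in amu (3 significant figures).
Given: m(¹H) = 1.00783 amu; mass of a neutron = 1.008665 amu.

0.0304 amu

Σm = 2·m(¹H) + 2·m_n = 2.01566 + 2.017330 = 4.032990 amu
Δm = 4.032990 − 4.002602 = 0.030388 amu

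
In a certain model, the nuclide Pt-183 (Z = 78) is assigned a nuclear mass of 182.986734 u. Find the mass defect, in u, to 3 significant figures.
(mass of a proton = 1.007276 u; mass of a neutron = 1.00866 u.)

1.49 u

The nucleus contains 78 protons and 183 − 78 = 105 neutrons.
Σm = 78·m_p + 105·m_n = 78.567528 + 105.90930 = 184.476828 u
Mass defect Δm = 184.476828 − 182.986734 = 1.490094 u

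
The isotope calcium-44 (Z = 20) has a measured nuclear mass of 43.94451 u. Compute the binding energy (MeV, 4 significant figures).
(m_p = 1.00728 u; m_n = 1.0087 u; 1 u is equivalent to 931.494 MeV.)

Z = 20, so N = A − Z = 44 − 20 = 24.
Mass of separated nucleons = 20(1.00728) + 24(1.0087) = 20.14560 + 24.2088 = 44.35440 u
Δm = 44.35440 − 43.94451 = 0.40989 u
Converting to energy: 0.40989 u × 931.494 MeV/u = 381.810 MeV

381.8 MeV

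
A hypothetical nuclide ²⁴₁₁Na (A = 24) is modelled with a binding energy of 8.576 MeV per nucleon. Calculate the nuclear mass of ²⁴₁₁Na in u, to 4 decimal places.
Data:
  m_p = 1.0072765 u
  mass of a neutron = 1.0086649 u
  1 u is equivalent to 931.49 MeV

23.9717 u

Total binding energy = 24 × 8.576 = 205.824 MeV
Mass defect = 205.824 MeV / (931.49 MeV/u) = 0.220962 u
Constituent mass = 11(1.0072765) + 13(1.0086649) = 24.1926852 u
Nuclear mass = 24.1926852 − 0.220962 = 23.9717232 u ≈ 23.9717 u (to 4 decimal places)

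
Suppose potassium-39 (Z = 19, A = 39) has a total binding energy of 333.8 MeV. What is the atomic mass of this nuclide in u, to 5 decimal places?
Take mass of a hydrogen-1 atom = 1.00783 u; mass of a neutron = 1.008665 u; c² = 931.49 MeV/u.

Mass defect = 333.8 MeV / (931.49 MeV/u) = 0.3583506 u
Constituent mass = 19(1.00783) + 20(1.008665) = 39.322070 u
Atomic mass = 39.322070 − 0.3583506 = 38.9637194 u ≈ 38.96372 u (to 5 decimal places)

38.96372 u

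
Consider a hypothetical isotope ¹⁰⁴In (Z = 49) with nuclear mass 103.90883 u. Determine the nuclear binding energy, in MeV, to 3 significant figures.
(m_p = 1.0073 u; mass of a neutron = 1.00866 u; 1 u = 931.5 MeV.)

Total constituent mass: 49 × 1.0073 + 55 × 1.00866 = 104.83400 u
Δm = 104.83400 − 103.90883 = 0.92517 u
Converting to energy: 0.92517 u × 931.5 MeV/u = 861.796 MeV

862 MeV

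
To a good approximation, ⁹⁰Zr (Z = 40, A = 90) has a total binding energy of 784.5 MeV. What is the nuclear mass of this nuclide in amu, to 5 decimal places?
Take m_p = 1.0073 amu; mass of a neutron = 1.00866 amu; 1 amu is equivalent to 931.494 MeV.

89.88280 amu

Mass defect = 784.5 MeV / (931.494 MeV/amu) = 0.8421954 amu
Constituent mass = 40(1.0073) + 50(1.00866) = 90.72500 amu
Nuclear mass = 90.72500 − 0.8421954 = 89.8828046 amu ≈ 89.88280 amu (to 5 decimal places)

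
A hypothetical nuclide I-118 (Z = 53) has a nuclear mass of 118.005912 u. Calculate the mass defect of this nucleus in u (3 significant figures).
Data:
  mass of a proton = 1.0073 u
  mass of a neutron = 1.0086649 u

Z = 53, so N = A − Z = 118 − 53 = 65.
Mass of separated nucleons = 53(1.0073) + 65(1.0086649) = 53.3869 + 65.5632185 = 118.9501185 u
Δm = 118.9501185 − 118.005912 = 0.9442065 u

0.944 u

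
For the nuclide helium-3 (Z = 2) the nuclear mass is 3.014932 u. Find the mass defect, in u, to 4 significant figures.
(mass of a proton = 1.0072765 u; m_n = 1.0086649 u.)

Total constituent mass: 2 × 1.0072765 + 1 × 1.0086649 = 3.0232179 u
The mass defect is 3.0232179 − 3.014932 = 0.0082859 u.

0.008286 u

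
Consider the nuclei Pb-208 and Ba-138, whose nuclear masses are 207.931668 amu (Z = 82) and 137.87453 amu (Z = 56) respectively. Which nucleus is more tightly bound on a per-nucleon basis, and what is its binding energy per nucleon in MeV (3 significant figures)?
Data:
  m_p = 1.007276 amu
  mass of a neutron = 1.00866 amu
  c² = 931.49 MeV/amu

Ba-138; 8.39 MeV/nucleon

Pb-208: Σm = 82(1.007276) + 126(1.00866) = 209.687792 amu; Δm = 1.756124 amu; E_B = 1635.8 MeV; E_B/A = 7.864 MeV
Ba-138: Σm = 56(1.007276) + 82(1.00866) = 139.117576 amu; Δm = 1.243046 amu; E_B = 1157.88 MeV; E_B/A = 8.390 MeV
Ba-138 has the higher binding energy per nucleon, so it is the more tightly bound nucleus.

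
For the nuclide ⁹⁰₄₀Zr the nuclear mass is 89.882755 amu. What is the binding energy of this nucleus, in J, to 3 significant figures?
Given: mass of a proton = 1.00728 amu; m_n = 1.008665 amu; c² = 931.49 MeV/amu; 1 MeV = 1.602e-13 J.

1.26e-10 J

Mass of separated nucleons = 40(1.00728) + 50(1.008665) = 40.29120 + 50.433250 = 90.724450 amu
The mass defect is 90.724450 − 89.882755 = 0.841695 amu.
Converting to energy: 0.841695 amu × 931.49 MeV/amu = 784.030 MeV
In joules: 784.030 MeV × 1.602e-13 J/MeV = 1.2560e-10 J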